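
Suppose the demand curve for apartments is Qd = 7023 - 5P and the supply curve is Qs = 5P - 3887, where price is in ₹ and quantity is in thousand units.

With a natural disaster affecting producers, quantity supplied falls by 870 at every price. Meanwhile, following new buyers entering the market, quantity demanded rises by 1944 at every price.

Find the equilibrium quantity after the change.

2105

Initially, 7023 - 5P = 5P - 3887, so 10910 = 10P and P = 1091, Q = 1568.
With the change applied: demand Qd = 8967 - 5P, supply Qs = 5P - 4757.
Clearing the new market: 8967 - 5P = 5P - 4757, so P = 1372.4 and Q = 2105.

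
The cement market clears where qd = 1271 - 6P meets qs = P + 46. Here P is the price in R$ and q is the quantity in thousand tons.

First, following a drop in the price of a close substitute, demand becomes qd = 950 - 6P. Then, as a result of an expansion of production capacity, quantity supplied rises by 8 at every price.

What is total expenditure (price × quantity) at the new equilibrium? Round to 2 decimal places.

23296.00

Original equilibrium: 1271 - 6P = P + 46 gives 1225 = 7P, so P = 175 and q = 221.
With the change applied: demand qd = 950 - 6P, supply qs = P + 54.
Equate the new curves: 950 - 6P = P + 54, giving 896 = 7P, P = 128, q = 182.
New expenditure = 128 × 182 = 23296.00.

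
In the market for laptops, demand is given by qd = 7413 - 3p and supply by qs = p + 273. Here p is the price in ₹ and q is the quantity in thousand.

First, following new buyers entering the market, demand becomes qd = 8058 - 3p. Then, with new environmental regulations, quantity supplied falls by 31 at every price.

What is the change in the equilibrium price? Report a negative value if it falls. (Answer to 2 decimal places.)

+169.00

Initially, 7413 - 3p = p + 273, so 7140 = 4p and p = 1785, q = 2058.
The new curves are qd = 8058 - 3p (demand) and qs = p + 242 (supply).
Setting them equal: 8058 - 3p = p + 242 → 7816 = 4p, so p = 1954 and q = 2196.
Δp = 1954 − 1785 = +169.00.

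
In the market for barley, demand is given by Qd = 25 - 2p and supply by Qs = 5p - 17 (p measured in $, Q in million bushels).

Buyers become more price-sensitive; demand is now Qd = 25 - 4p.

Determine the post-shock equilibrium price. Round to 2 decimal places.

Initially, 25 - 2p = 5p - 17, so 42 = 7p and p = 6, Q = 13.
The shock moves the curves to Qd = 25 - 4p and Qs = 5p - 17.
Clearing the new market: 25 - 4p = 5p - 17, so p = 14/3 ≈ 4.6667 and Q = 19/3 ≈ 6.3333.

4.67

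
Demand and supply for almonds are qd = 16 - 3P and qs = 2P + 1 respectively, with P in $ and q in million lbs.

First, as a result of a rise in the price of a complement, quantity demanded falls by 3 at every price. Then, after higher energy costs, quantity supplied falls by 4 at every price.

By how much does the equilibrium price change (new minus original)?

Solve the original market: 16 - 3P = 2P + 1, hence P = 3 and q = 7.
The new curves are qd = 13 - 3P (demand) and qs = 2P - 3 (supply).
Setting them equal: 13 - 3P = 2P - 3 → 16 = 5P, so P = 3.2 and q = 3.4.
ΔP = 3.2 − 3 = +0.2.

+0.2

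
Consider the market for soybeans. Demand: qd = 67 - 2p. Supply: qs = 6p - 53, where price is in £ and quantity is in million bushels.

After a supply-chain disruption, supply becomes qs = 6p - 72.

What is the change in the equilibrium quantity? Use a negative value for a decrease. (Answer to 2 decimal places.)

Original equilibrium: 67 - 2p = 6p - 53 gives 120 = 8p, so p = 15 and q = 37.
After the shift, demand is qd = 67 - 2p and supply is qs = 6p - 72.
Setting them equal: 67 - 2p = 6p - 72 → 139 = 8p, so p = 17.375 and q = 32.25.
Δq = 32.25 − 37 = -4.75.

-4.75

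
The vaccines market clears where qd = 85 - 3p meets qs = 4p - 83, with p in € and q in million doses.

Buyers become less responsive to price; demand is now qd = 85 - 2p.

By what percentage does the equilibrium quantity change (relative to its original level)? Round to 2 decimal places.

Original equilibrium: 85 - 3p = 4p - 83 gives 168 = 7p, so p = 24 and q = 13.
The shock moves the curves to qd = 85 - 2p and qs = 4p - 83.
Setting them equal: 85 - 2p = 4p - 83 → 168 = 6p, so p = 28 and q = 29.
%Δq = (29 − 13) / 13 × 100 = +123.08%.

+123.08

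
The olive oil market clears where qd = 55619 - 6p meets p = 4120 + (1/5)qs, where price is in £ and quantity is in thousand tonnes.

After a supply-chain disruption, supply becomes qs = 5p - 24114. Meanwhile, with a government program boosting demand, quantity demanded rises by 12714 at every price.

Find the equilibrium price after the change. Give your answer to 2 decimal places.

Before the shock: 55619 - 6p = 5p - 20600 ⇒ 76219 = 11p ⇒ p = 6929, q = 14045.
After the shift, demand is qd = 68333 - 6p and supply is qs = 5p - 24114.
Clearing the new market: 68333 - 6p = 5p - 24114, so p = 92447/11 ≈ 8404.2727 and q = 196981/11 ≈ 17907.3636.

8404.27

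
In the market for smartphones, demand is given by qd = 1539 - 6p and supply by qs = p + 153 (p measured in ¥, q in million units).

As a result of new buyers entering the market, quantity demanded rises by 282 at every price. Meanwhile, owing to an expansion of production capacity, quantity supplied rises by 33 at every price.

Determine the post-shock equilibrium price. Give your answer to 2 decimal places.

233.57

Before the shock: 1539 - 6p = p + 153 ⇒ 1386 = 7p ⇒ p = 198, q = 351.
After the shift, demand is qd = 1821 - 6p and supply is qs = p + 186.
Clearing the new market: 1821 - 6p = p + 186, so p = 1635/7 ≈ 233.5714 and q = 2937/7 ≈ 419.5714.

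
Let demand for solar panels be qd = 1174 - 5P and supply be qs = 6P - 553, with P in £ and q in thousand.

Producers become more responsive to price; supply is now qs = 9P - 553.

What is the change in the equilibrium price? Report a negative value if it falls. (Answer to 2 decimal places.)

-33.64

Original equilibrium: 1174 - 5P = 6P - 553 gives 1727 = 11P, so P = 157 and q = 389.
After the shift, demand is qd = 1174 - 5P and supply is qs = 9P - 553.
Clearing the new market: 1174 - 5P = 9P - 553, so P = 1727/14 ≈ 123.3571 and q = 7801/14 ≈ 557.2143.
ΔP = 123.3571 − 157 = -33.64.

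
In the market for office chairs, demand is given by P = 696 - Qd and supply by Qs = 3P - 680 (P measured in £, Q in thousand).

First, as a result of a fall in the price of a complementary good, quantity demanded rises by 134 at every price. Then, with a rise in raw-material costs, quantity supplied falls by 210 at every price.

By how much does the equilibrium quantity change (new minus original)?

Solve the original market: 696 - P = 3P - 680, hence P = 344 and Q = 352.
With the change applied: demand Qd = 830 - P, supply Qs = 3P - 890.
Setting them equal: 830 - P = 3P - 890 → 1720 = 4P, so P = 430 and Q = 400.
ΔQ = 400 − 352 = +48.

+48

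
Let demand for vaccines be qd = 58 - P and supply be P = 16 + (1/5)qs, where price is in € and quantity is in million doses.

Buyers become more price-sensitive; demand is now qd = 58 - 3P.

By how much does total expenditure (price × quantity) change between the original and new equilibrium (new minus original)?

Before the shock: 58 - P = 5P - 80 ⇒ 138 = 6P ⇒ P = 23, q = 35.
The shock moves the curves to qd = 58 - 3P and qs = 5P - 80.
Setting them equal: 58 - 3P = 5P - 80 → 138 = 8P, so P = 17.25 and q = 6.25.
Expenditure moves from 23×35 = 805 to 17.25×6.25 = 107.8125; change = -697.1875.

-697.1875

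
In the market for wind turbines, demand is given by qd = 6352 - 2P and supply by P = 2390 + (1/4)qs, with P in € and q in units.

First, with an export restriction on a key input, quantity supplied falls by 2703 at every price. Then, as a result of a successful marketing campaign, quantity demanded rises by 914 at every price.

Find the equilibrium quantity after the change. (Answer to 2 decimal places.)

756.33

Before the shock: 6352 - 2P = 4P - 9560 ⇒ 15912 = 6P ⇒ P = 2652, q = 1048.
After the shift, demand is qd = 7266 - 2P and supply is qs = 4P - 12263.
Clearing the new market: 7266 - 2P = 4P - 12263, so P = 19529/6 ≈ 3254.8333 and q = 2269/3 ≈ 756.3333.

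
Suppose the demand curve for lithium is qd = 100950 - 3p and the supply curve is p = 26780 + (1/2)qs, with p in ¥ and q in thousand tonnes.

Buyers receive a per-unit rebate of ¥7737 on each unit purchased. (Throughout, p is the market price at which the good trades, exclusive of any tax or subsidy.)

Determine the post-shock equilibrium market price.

Original equilibrium: 100950 - 3p = 2p - 53560 gives 154510 = 5p, so p = 30902 and q = 8244.
Since buyers' out-of-pocket price is the market price minus the rebate, the effective demand curve becomes qd = 124161 - 3p.
New equilibrium: 124161 - 3p = 2p - 53560 ⇒ 177721 = 5p ⇒ p = 35544.2, q = 17528.4.

35544.2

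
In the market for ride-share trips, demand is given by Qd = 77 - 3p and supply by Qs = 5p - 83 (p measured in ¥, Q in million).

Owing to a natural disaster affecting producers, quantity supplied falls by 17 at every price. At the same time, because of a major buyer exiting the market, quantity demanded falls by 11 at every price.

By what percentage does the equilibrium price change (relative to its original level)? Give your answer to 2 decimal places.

+3.75

Initially, 77 - 3p = 5p - 83, so 160 = 8p and p = 20, Q = 17.
The shock moves the curves to Qd = 66 - 3p and Qs = 5p - 100.
New equilibrium: 66 - 3p = 5p - 100 ⇒ 166 = 8p ⇒ p = 20.75, Q = 3.75.
%Δp = (20.75 − 20) / 20 × 100 = +3.75%.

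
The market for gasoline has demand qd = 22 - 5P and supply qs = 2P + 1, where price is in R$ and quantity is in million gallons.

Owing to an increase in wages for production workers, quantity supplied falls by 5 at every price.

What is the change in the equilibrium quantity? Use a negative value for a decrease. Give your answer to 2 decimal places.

-3.57

Original equilibrium: 22 - 5P = 2P + 1 gives 21 = 7P, so P = 3 and q = 7.
The new curves are qd = 22 - 5P (demand) and qs = 2P - 4 (supply).
New equilibrium: 22 - 5P = 2P - 4 ⇒ 26 = 7P ⇒ P = 26/7 ≈ 3.7143, q = 24/7 ≈ 3.4286.
Δq = 3.4286 − 7 = -3.57.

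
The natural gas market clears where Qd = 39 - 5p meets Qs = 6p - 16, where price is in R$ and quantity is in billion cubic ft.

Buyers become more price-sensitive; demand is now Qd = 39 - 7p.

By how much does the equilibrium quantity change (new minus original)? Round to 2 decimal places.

-4.62

Solve the original market: 39 - 5p = 6p - 16, hence p = 5 and Q = 14.
The shock moves the curves to Qd = 39 - 7p and Qs = 6p - 16.
Setting them equal: 39 - 7p = 6p - 16 → 55 = 13p, so p = 55/13 ≈ 4.2308 and Q = 122/13 ≈ 9.3846.
ΔQ = 9.3846 − 14 = -4.62.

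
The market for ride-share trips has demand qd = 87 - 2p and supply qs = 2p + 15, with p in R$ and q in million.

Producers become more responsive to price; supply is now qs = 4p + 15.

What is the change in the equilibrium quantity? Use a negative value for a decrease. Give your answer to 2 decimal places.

+12.00

Before the shock: 87 - 2p = 2p + 15 ⇒ 72 = 4p ⇒ p = 18, q = 51.
The shock moves the curves to qd = 87 - 2p and qs = 4p + 15.
Clearing the new market: 87 - 2p = 4p + 15, so p = 12 and q = 63.
Δq = 63 − 51 = +12.00.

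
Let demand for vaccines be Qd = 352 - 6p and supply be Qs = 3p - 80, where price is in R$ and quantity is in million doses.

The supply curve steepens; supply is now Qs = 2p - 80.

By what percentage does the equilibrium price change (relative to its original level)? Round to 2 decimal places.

+12.50

Solve the original market: 352 - 6p = 3p - 80, hence p = 48 and Q = 64.
With the change applied: demand Qd = 352 - 6p, supply Qs = 2p - 80.
New equilibrium: 352 - 6p = 2p - 80 ⇒ 432 = 8p ⇒ p = 54, Q = 28.
%Δp = (54 − 48) / 48 × 100 = +12.50%.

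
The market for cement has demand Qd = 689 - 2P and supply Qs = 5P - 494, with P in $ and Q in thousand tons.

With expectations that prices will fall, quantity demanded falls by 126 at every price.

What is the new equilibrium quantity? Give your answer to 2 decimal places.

Solve the original market: 689 - 2P = 5P - 494, hence P = 169 and Q = 351.
The shock moves the curves to Qd = 563 - 2P and Qs = 5P - 494.
New equilibrium: 563 - 2P = 5P - 494 ⇒ 1057 = 7P ⇒ P = 151, Q = 261.

261.00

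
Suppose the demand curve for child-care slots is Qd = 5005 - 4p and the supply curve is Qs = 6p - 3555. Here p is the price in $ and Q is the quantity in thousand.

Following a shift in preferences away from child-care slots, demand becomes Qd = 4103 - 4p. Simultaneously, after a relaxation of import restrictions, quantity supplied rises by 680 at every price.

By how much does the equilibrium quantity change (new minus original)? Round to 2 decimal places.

Initially, 5005 - 4p = 6p - 3555, so 8560 = 10p and p = 856, Q = 1581.
After the shift, demand is Qd = 4103 - 4p and supply is Qs = 6p - 2875.
Clearing the new market: 4103 - 4p = 6p - 2875, so p = 697.8 and Q = 1311.8.
ΔQ = 1311.8 − 1581 = -269.20.

-269.20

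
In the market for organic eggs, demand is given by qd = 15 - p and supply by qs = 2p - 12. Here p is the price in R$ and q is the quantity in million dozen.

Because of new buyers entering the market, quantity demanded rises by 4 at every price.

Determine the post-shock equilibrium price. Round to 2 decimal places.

10.33

Initially, 15 - p = 2p - 12, so 27 = 3p and p = 9, q = 6.
After the shift, demand is qd = 19 - p and supply is qs = 2p - 12.
New equilibrium: 19 - p = 2p - 12 ⇒ 31 = 3p ⇒ p = 31/3 ≈ 10.3333, q = 26/3 ≈ 8.6667.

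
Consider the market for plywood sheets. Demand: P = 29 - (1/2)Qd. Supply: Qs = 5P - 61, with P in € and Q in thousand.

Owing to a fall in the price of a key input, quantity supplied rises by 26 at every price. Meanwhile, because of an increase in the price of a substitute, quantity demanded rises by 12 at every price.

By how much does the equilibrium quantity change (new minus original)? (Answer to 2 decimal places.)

Initially, 58 - 2P = 5P - 61, so 119 = 7P and P = 17, Q = 24.
With the change applied: demand Qd = 70 - 2P, supply Qs = 5P - 35.
Setting them equal: 70 - 2P = 5P - 35 → 105 = 7P, so P = 15 and Q = 40.
ΔQ = 40 − 24 = +16.00.

+16.00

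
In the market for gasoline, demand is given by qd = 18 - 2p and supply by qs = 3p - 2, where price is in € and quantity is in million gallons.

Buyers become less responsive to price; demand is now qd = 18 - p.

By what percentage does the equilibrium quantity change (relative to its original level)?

Solve the original market: 18 - 2p = 3p - 2, hence p = 4 and q = 10.
The new curves are qd = 18 - p (demand) and qs = 3p - 2 (supply).
Clearing the new market: 18 - p = 3p - 2, so p = 5 and q = 13.
%Δq = (13 − 10) / 10 × 100 = +30%.

+30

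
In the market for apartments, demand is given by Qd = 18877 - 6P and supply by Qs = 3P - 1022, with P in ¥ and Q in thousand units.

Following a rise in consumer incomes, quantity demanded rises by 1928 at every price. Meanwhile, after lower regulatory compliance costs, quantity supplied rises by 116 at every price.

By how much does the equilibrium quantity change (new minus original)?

+720

Initially, 18877 - 6P = 3P - 1022, so 19899 = 9P and P = 2211, Q = 5611.
After the shift, demand is Qd = 20805 - 6P and supply is Qs = 3P - 906.
Setting them equal: 20805 - 6P = 3P - 906 → 21711 = 9P, so P = 7237/3 ≈ 2412.3333 and Q = 6331.
ΔQ = 6331 − 5611 = +720.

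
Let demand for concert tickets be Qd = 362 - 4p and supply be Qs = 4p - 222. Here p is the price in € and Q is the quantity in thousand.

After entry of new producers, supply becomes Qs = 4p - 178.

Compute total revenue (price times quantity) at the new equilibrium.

6210

Initially, 362 - 4p = 4p - 222, so 584 = 8p and p = 73, Q = 70.
The new curves are Qd = 362 - 4p (demand) and Qs = 4p - 178 (supply).
Equate the new curves: 362 - 4p = 4p - 178, giving 540 = 8p, p = 67.5, Q = 92.
New expenditure = 67.5 × 92 = 6210.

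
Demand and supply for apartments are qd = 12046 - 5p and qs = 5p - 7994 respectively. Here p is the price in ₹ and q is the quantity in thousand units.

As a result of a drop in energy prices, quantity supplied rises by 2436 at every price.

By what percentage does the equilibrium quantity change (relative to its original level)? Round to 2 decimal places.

Initially, 12046 - 5p = 5p - 7994, so 20040 = 10p and p = 2004, q = 2026.
With the change applied: demand qd = 12046 - 5p, supply qs = 5p - 5558.
New equilibrium: 12046 - 5p = 5p - 5558 ⇒ 17604 = 10p ⇒ p = 1760.4, q = 3244.
%Δq = (3244 − 2026) / 2026 × 100 = +60.12%.

+60.12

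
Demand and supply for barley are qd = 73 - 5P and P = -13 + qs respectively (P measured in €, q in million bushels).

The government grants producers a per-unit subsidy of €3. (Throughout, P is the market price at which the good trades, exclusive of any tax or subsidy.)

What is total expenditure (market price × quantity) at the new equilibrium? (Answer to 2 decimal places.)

Solve the original market: 73 - 5P = P + 13, hence P = 10 and q = 23.
Since sellers receive the price plus the subsidy, the effective supply curve becomes qs = P + 16.
New equilibrium: 73 - 5P = P + 16 ⇒ 57 = 6P ⇒ P = 9.5, q = 25.5.
New expenditure = 9.5 × 25.5 = 242.25.

242.25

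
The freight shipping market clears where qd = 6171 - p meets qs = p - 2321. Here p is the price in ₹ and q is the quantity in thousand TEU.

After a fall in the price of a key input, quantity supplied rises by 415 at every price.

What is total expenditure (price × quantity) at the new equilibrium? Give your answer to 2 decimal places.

8612101.25

Solve the original market: 6171 - p = p - 2321, hence p = 4246 and q = 1925.
With the change applied: demand qd = 6171 - p, supply qs = p - 1906.
New equilibrium: 6171 - p = p - 1906 ⇒ 8077 = 2p ⇒ p = 4038.5, q = 2132.5.
New expenditure = 4038.5 × 2132.5 = 8612101.25.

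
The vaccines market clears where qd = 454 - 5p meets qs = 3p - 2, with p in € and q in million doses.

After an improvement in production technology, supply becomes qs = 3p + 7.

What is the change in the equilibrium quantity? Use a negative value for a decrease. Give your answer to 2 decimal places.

+5.63

Original equilibrium: 454 - 5p = 3p - 2 gives 456 = 8p, so p = 57 and q = 169.
The shock moves the curves to qd = 454 - 5p and qs = 3p + 7.
Clearing the new market: 454 - 5p = 3p + 7, so p = 55.875 and q = 174.625.
Δq = 174.625 − 169 = +5.63.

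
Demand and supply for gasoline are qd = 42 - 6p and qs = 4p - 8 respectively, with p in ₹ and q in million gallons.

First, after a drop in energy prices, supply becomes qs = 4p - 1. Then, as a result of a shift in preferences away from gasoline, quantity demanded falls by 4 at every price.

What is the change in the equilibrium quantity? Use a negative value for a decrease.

Solve the original market: 42 - 6p = 4p - 8, hence p = 5 and q = 12.
The shock moves the curves to qd = 38 - 6p and qs = 4p - 1.
Clearing the new market: 38 - 6p = 4p - 1, so p = 3.9 and q = 14.6.
Δq = 14.6 − 12 = +2.6.

+2.6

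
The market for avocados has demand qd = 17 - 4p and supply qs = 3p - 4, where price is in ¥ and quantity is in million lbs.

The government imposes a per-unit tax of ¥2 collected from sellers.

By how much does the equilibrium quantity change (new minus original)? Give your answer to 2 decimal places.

-3.43

Initially, 17 - 4p = 3p - 4, so 21 = 7p and p = 3, q = 5.
Since sellers keep the price net of the tax, the effective supply curve becomes qs = 3p - 10.
Clearing the new market: 17 - 4p = 3p - 10, so p = 27/7 ≈ 3.8571 and q = 11/7 ≈ 1.5714.
Δq = 1.5714 − 5 = -3.43.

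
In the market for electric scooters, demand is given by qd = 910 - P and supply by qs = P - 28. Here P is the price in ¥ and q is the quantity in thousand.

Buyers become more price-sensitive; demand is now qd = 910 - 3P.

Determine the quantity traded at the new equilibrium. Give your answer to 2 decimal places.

Original equilibrium: 910 - P = P - 28 gives 938 = 2P, so P = 469 and q = 441.
After the shift, demand is qd = 910 - 3P and supply is qs = P - 28.
Clearing the new market: 910 - 3P = P - 28, so P = 234.5 and q = 206.5.

206.50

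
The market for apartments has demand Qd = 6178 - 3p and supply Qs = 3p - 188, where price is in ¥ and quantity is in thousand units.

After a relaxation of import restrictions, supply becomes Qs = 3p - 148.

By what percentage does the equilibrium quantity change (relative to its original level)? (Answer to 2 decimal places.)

Original equilibrium: 6178 - 3p = 3p - 188 gives 6366 = 6p, so p = 1061 and Q = 2995.
The shock moves the curves to Qd = 6178 - 3p and Qs = 3p - 148.
New equilibrium: 6178 - 3p = 3p - 148 ⇒ 6326 = 6p ⇒ p = 3163/3 ≈ 1054.3333, Q = 3015.
%ΔQ = (3015 − 2995) / 2995 × 100 = +0.67%.

+0.67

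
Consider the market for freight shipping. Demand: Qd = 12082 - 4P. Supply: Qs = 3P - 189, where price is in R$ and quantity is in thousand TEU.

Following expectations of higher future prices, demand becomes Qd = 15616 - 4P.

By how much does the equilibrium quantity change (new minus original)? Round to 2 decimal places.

Initially, 12082 - 4P = 3P - 189, so 12271 = 7P and P = 1753, Q = 5070.
After the shift, demand is Qd = 15616 - 4P and supply is Qs = 3P - 189.
Clearing the new market: 15616 - 4P = 3P - 189, so P = 15805/7 ≈ 2257.8571 and Q = 46092/7 ≈ 6584.5714.
ΔQ = 6584.5714 − 5070 = +1514.57.

+1514.57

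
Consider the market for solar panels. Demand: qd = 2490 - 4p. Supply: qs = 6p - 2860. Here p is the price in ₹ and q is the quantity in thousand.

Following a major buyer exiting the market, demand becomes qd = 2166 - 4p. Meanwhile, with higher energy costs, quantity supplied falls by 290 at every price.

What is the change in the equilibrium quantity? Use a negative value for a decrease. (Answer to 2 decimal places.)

Initially, 2490 - 4p = 6p - 2860, so 5350 = 10p and p = 535, q = 350.
The shock moves the curves to qd = 2166 - 4p and qs = 6p - 3150.
Equate the new curves: 2166 - 4p = 6p - 3150, giving 5316 = 10p, p = 531.6, q = 39.6.
Δq = 39.6 − 350 = -310.40.

-310.40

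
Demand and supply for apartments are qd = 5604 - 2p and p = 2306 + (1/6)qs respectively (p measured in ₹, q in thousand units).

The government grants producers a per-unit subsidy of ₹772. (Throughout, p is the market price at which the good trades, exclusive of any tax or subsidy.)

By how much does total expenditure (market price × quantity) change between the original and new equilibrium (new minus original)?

+1712682

Before the shock: 5604 - 2p = 6p - 13836 ⇒ 19440 = 8p ⇒ p = 2430, q = 744.
Since sellers receive the price plus the subsidy, the effective supply curve becomes qs = 6p - 9204.
Equate the new curves: 5604 - 2p = 6p - 9204, giving 14808 = 8p, p = 1851, q = 1902.
Expenditure moves from 2430×744 = 1807920 to 1851×1902 = 3520602; change = +1712682.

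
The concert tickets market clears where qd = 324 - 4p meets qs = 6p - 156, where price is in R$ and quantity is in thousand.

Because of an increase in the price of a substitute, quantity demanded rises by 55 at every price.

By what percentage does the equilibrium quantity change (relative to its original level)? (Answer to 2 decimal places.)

+25.00

Initially, 324 - 4p = 6p - 156, so 480 = 10p and p = 48, q = 132.
With the change applied: demand qd = 379 - 4p, supply qs = 6p - 156.
Equate the new curves: 379 - 4p = 6p - 156, giving 535 = 10p, p = 53.5, q = 165.
%Δq = (165 − 132) / 132 × 100 = +25.00%.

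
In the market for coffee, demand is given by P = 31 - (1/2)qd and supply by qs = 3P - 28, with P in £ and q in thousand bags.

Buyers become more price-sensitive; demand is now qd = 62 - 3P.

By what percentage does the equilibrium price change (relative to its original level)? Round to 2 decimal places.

Original equilibrium: 62 - 2P = 3P - 28 gives 90 = 5P, so P = 18 and q = 26.
The new curves are qd = 62 - 3P (demand) and qs = 3P - 28 (supply).
Equate the new curves: 62 - 3P = 3P - 28, giving 90 = 6P, P = 15, q = 17.
%ΔP = (15 − 18) / 18 × 100 = -16.67%.

-16.67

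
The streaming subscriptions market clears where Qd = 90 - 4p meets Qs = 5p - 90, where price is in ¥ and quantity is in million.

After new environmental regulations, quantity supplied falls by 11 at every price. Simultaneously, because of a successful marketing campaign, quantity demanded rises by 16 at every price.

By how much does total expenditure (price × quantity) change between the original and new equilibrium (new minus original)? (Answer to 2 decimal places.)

Initially, 90 - 4p = 5p - 90, so 180 = 9p and p = 20, Q = 10.
With the change applied: demand Qd = 106 - 4p, supply Qs = 5p - 101.
Clearing the new market: 106 - 4p = 5p - 101, so p = 23 and Q = 14.
Expenditure moves from 20×10 = 200 to 23×14 = 322; change = +122.00.

+122.00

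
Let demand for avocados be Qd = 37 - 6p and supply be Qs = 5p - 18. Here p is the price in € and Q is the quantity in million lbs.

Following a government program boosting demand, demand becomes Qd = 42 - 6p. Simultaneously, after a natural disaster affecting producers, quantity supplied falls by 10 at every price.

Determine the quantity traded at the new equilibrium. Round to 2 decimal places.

3.82

Original equilibrium: 37 - 6p = 5p - 18 gives 55 = 11p, so p = 5 and Q = 7.
After the shift, demand is Qd = 42 - 6p and supply is Qs = 5p - 28.
Setting them equal: 42 - 6p = 5p - 28 → 70 = 11p, so p = 70/11 ≈ 6.3636 and Q = 42/11 ≈ 3.8182.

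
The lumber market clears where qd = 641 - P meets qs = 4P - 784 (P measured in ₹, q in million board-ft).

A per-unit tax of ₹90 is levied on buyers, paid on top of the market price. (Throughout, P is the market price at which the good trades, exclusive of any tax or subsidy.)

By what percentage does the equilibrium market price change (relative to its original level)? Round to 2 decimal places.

Initially, 641 - P = 4P - 784, so 1425 = 5P and P = 285, q = 356.
Since buyers pay the price plus the tax, the effective demand curve becomes qd = 551 - P.
Clearing the new market: 551 - P = 4P - 784, so P = 267 and q = 284.
%ΔP = (267 − 285) / 285 × 100 = -6.32%.

-6.32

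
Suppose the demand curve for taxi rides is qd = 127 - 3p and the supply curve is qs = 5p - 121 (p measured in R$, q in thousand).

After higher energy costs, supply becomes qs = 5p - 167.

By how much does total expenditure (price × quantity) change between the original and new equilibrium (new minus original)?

Original equilibrium: 127 - 3p = 5p - 121 gives 248 = 8p, so p = 31 and q = 34.
After the shift, demand is qd = 127 - 3p and supply is qs = 5p - 167.
Clearing the new market: 127 - 3p = 5p - 167, so p = 36.75 and q = 16.75.
Expenditure moves from 31×34 = 1054 to 36.75×16.75 = 615.5625; change = -438.4375.

-438.4375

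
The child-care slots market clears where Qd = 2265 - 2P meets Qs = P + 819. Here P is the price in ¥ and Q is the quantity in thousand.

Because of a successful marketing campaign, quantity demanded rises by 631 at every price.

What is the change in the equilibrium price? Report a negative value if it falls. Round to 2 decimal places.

Initially, 2265 - 2P = P + 819, so 1446 = 3P and P = 482, Q = 1301.
With the change applied: demand Qd = 2896 - 2P, supply Qs = P + 819.
Clearing the new market: 2896 - 2P = P + 819, so P = 2077/3 ≈ 692.3333 and Q = 4534/3 ≈ 1511.3333.
ΔP = 692.3333 − 482 = +210.33.

+210.33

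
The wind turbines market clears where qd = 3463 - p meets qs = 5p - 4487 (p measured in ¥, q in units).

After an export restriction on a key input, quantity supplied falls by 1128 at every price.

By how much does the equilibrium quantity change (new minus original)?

-188

Solve the original market: 3463 - p = 5p - 4487, hence p = 1325 and q = 2138.
After the shift, demand is qd = 3463 - p and supply is qs = 5p - 5615.
Clearing the new market: 3463 - p = 5p - 5615, so p = 1513 and q = 1950.
Δq = 1950 − 2138 = -188.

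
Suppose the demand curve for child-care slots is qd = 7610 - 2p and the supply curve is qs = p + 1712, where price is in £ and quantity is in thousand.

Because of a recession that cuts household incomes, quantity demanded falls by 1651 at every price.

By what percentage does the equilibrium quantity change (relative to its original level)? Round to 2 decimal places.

Solve the original market: 7610 - 2p = p + 1712, hence p = 1966 and q = 3678.
After the shift, demand is qd = 5959 - 2p and supply is qs = p + 1712.
New equilibrium: 5959 - 2p = p + 1712 ⇒ 4247 = 3p ⇒ p = 4247/3 ≈ 1415.6667, q = 9383/3 ≈ 3127.6667.
%Δq = (3127.6667 − 3678) / 3678 × 100 = -14.96%.

-14.96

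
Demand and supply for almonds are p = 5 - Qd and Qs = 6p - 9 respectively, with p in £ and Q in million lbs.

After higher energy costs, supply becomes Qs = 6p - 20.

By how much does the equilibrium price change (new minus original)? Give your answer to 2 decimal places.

+1.57

Before the shock: 5 - p = 6p - 9 ⇒ 14 = 7p ⇒ p = 2, Q = 3.
With the change applied: demand Qd = 5 - p, supply Qs = 6p - 20.
Setting them equal: 5 - p = 6p - 20 → 25 = 7p, so p = 25/7 ≈ 3.5714 and Q = 10/7 ≈ 1.4286.
Δp = 3.5714 − 2 = +1.57.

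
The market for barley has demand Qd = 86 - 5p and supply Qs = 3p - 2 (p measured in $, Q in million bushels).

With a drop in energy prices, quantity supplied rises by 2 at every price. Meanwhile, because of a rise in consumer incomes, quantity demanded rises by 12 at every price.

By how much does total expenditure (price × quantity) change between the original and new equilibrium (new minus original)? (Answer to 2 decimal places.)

Original equilibrium: 86 - 5p = 3p - 2 gives 88 = 8p, so p = 11 and Q = 31.
After the shift, demand is Qd = 98 - 5p and supply is Qs = 3p.
New equilibrium: 98 - 5p = 3p ⇒ 98 = 8p ⇒ p = 12.25, Q = 36.75.
Expenditure moves from 11×31 = 341 to 12.25×36.75 = 450.1875; change = +109.19.

+109.19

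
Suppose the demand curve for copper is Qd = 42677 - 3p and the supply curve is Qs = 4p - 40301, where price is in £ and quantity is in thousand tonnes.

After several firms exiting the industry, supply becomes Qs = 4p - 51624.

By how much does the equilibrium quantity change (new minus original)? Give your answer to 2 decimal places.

-4852.71

Initially, 42677 - 3p = 4p - 40301, so 82978 = 7p and p = 11854, Q = 7115.
The shock moves the curves to Qd = 42677 - 3p and Qs = 4p - 51624.
Setting them equal: 42677 - 3p = 4p - 51624 → 94301 = 7p, so p = 94301/7 ≈ 13471.5714 and Q = 15836/7 ≈ 2262.2857.
ΔQ = 2262.2857 − 7115 = -4852.71.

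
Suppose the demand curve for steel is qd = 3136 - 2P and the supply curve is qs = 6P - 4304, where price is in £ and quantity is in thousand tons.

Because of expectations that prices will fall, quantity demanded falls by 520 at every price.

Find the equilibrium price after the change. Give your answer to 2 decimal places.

Original equilibrium: 3136 - 2P = 6P - 4304 gives 7440 = 8P, so P = 930 and q = 1276.
With the change applied: demand qd = 2616 - 2P, supply qs = 6P - 4304.
Equate the new curves: 2616 - 2P = 6P - 4304, giving 6920 = 8P, P = 865, q = 886.

865.00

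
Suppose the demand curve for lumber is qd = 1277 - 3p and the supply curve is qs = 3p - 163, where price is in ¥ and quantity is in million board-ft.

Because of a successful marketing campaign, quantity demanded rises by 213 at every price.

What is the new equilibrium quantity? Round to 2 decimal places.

Initially, 1277 - 3p = 3p - 163, so 1440 = 6p and p = 240, q = 557.
The shock moves the curves to qd = 1490 - 3p and qs = 3p - 163.
New equilibrium: 1490 - 3p = 3p - 163 ⇒ 1653 = 6p ⇒ p = 275.5, q = 663.5.

663.50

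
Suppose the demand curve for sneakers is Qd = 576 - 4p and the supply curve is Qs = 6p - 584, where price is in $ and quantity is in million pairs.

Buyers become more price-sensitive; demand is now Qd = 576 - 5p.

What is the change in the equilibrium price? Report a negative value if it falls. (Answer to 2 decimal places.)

-10.55

Original equilibrium: 576 - 4p = 6p - 584 gives 1160 = 10p, so p = 116 and Q = 112.
With the change applied: demand Qd = 576 - 5p, supply Qs = 6p - 584.
Equate the new curves: 576 - 5p = 6p - 584, giving 1160 = 11p, p = 1160/11 ≈ 105.4545, Q = 536/11 ≈ 48.7273.
Δp = 105.4545 − 116 = -10.55.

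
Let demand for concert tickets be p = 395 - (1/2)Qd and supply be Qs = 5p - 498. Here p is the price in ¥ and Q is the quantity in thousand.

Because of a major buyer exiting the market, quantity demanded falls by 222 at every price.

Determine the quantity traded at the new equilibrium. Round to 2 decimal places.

Initially, 790 - 2p = 5p - 498, so 1288 = 7p and p = 184, Q = 422.
With the change applied: demand Qd = 568 - 2p, supply Qs = 5p - 498.
New equilibrium: 568 - 2p = 5p - 498 ⇒ 1066 = 7p ⇒ p = 1066/7 ≈ 152.2857, Q = 1844/7 ≈ 263.4286.

263.43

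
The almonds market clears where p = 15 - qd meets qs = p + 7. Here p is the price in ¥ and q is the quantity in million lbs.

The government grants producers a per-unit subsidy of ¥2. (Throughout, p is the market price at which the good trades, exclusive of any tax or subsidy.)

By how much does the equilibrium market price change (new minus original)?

-1

Before the shock: 15 - p = p + 7 ⇒ 8 = 2p ⇒ p = 4, q = 11.
Since sellers receive the price plus the subsidy, the effective supply curve becomes qs = p + 9.
Clearing the new market: 15 - p = p + 9, so p = 3 and q = 12.
Δp = 3 − 4 = -1.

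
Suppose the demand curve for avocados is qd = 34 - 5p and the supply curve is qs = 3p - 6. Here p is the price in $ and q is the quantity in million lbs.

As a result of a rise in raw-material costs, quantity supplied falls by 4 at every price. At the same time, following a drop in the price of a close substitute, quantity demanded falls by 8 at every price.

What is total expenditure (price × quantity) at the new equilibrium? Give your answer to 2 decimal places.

Initially, 34 - 5p = 3p - 6, so 40 = 8p and p = 5, q = 9.
The shock moves the curves to qd = 26 - 5p and qs = 3p - 10.
Equate the new curves: 26 - 5p = 3p - 10, giving 36 = 8p, p = 4.5, q = 3.5.
New expenditure = 4.5 × 3.5 = 15.75.

15.75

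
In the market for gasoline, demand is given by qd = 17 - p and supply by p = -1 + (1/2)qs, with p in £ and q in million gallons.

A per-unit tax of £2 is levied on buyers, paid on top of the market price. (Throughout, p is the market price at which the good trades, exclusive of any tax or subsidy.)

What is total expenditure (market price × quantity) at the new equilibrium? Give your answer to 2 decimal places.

46.22

Original equilibrium: 17 - p = 2p + 2 gives 15 = 3p, so p = 5 and q = 12.
Since buyers pay the price plus the tax, the effective demand curve becomes qd = 15 - p.
Setting them equal: 15 - p = 2p + 2 → 13 = 3p, so p = 13/3 ≈ 4.3333 and q = 32/3 ≈ 10.6667.
New expenditure = 4.3333 × 10.6667 = 46.22.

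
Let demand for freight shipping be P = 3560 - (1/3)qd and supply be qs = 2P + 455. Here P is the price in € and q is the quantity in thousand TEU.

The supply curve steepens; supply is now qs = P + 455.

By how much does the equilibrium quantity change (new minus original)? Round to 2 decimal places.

-1533.75

Before the shock: 10680 - 3P = 2P + 455 ⇒ 10225 = 5P ⇒ P = 2045, q = 4545.
With the change applied: demand qd = 10680 - 3P, supply qs = P + 455.
Clearing the new market: 10680 - 3P = P + 455, so P = 2556.25 and q = 3011.25.
Δq = 3011.25 − 4545 = -1533.75.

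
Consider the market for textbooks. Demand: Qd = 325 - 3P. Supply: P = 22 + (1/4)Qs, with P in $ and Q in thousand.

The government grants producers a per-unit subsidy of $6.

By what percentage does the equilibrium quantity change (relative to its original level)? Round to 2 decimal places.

Original equilibrium: 325 - 3P = 4P - 88 gives 413 = 7P, so P = 59 and Q = 148.
Since sellers receive the price plus the subsidy, the effective supply curve becomes Qs = 4P - 64.
Setting them equal: 325 - 3P = 4P - 64 → 389 = 7P, so P = 389/7 ≈ 55.5714 and Q = 1108/7 ≈ 158.2857.
%ΔQ = (158.2857 − 148) / 148 × 100 = +6.95%.

+6.95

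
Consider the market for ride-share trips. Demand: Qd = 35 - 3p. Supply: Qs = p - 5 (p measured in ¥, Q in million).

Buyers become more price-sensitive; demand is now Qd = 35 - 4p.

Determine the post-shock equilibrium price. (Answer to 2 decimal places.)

8.00

Initially, 35 - 3p = p - 5, so 40 = 4p and p = 10, Q = 5.
The new curves are Qd = 35 - 4p (demand) and Qs = p - 5 (supply).
Setting them equal: 35 - 4p = p - 5 → 40 = 5p, so p = 8 and Q = 3.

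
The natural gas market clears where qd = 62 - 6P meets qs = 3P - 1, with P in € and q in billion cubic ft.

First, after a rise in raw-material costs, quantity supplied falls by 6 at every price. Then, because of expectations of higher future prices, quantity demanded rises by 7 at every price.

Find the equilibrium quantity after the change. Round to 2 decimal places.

Original equilibrium: 62 - 6P = 3P - 1 gives 63 = 9P, so P = 7 and q = 20.
After the shift, demand is qd = 69 - 6P and supply is qs = 3P - 7.
Clearing the new market: 69 - 6P = 3P - 7, so P = 76/9 ≈ 8.4444 and q = 55/3 ≈ 18.3333.

18.33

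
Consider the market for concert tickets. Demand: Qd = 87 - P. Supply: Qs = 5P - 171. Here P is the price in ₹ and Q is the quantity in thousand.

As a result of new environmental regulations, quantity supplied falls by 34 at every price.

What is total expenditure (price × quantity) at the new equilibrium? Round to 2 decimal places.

1865.56

Initially, 87 - P = 5P - 171, so 258 = 6P and P = 43, Q = 44.
After the shift, demand is Qd = 87 - P and supply is Qs = 5P - 205.
Clearing the new market: 87 - P = 5P - 205, so P = 146/3 ≈ 48.6667 and Q = 115/3 ≈ 38.3333.
New expenditure = 48.6667 × 38.3333 = 1865.56.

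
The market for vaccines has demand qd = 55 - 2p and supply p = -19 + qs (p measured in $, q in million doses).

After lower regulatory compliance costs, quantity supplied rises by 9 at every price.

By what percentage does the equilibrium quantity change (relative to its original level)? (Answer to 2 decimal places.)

Original equilibrium: 55 - 2p = p + 19 gives 36 = 3p, so p = 12 and q = 31.
The shock moves the curves to qd = 55 - 2p and qs = p + 28.
Setting them equal: 55 - 2p = p + 28 → 27 = 3p, so p = 9 and q = 37.
%Δq = (37 − 31) / 31 × 100 = +19.35%.

+19.35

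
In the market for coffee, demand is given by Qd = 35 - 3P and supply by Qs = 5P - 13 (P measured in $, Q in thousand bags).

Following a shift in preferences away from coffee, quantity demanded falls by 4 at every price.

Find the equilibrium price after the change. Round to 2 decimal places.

Before the shock: 35 - 3P = 5P - 13 ⇒ 48 = 8P ⇒ P = 6, Q = 17.
The shock moves the curves to Qd = 31 - 3P and Qs = 5P - 13.
Equate the new curves: 31 - 3P = 5P - 13, giving 44 = 8P, P = 5.5, Q = 14.5.

5.50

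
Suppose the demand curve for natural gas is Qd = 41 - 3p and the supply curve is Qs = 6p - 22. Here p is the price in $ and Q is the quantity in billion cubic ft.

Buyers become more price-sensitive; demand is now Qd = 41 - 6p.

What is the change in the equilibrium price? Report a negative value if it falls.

-1.75

Before the shock: 41 - 3p = 6p - 22 ⇒ 63 = 9p ⇒ p = 7, Q = 20.
The shock moves the curves to Qd = 41 - 6p and Qs = 6p - 22.
Equate the new curves: 41 - 6p = 6p - 22, giving 63 = 12p, p = 5.25, Q = 9.5.
Δp = 5.25 − 7 = -1.75.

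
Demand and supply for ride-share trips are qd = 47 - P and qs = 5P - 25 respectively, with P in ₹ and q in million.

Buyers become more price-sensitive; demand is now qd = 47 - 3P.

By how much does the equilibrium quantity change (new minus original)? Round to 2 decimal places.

-15.00

Initially, 47 - P = 5P - 25, so 72 = 6P and P = 12, q = 35.
After the shift, demand is qd = 47 - 3P and supply is qs = 5P - 25.
Clearing the new market: 47 - 3P = 5P - 25, so P = 9 and q = 20.
Δq = 20 − 35 = -15.00.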